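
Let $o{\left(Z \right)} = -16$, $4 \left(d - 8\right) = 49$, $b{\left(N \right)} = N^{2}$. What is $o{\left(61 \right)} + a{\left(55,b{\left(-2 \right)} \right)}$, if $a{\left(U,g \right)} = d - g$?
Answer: $\frac{1}{4} \approx 0.25$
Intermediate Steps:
$d = \frac{81}{4}$ ($d = 8 + \frac{1}{4} \cdot 49 = 8 + \frac{49}{4} = \frac{81}{4} \approx 20.25$)
$a{\left(U,g \right)} = \frac{81}{4} - g$
$o{\left(61 \right)} + a{\left(55,b{\left(-2 \right)} \right)} = -16 + \left(\frac{81}{4} - \left(-2\right)^{2}\right) = -16 + \left(\frac{81}{4} - 4\right) = -16 + \frac{65}{4} = \frac{1}{4}$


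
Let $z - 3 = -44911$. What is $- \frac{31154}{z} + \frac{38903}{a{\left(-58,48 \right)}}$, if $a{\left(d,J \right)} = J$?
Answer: $\frac{437137829}{538896} \approx 811.17$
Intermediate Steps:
$z = -44908$ ($z = 3 - 44911 = -44908$)
$- \frac{31154}{z} + \frac{38903}{a{\left(-58,48 \right)}} = - \frac{31154}{-44908} + \frac{38903}{48} = \left(-31154\right) \left(- \frac{1}{44908}\right) + 38903 \cdot \frac{1}{48} = \frac{15577}{22454} + \frac{38903}{48} = \frac{437137829}{538896}$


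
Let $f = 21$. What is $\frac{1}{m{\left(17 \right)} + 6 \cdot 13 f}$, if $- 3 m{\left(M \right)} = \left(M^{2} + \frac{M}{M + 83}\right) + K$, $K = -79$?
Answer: $\frac{300}{470383} \approx 0.00063778$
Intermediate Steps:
$m{\left(M \right)} = \frac{79}{3} - \frac{M^{2}}{3} - \frac{M}{3 \left(83 + M\right)}$ ($m{\left(M \right)} = - \frac{\left(M^{2} + \frac{M}{M + 83}\right) - 79}{3} = - \frac{\left(M^{2} + \frac{M}{83 + M}\right) - 79}{3} = - \frac{-79 + M^{2} + \frac{M}{83 + M}}{3} = \frac{79}{3} - \frac{M^{2}}{3} - \frac{M}{3 \left(83 + M\right)}$)
$\frac{1}{m{\left(17 \right)} + 6 \cdot 13 f} = \frac{1}{\frac{6557 - 17^{3} - 83 \cdot 17^{2} + 78 \cdot 17}{3 \left(83 + 17\right)} + 6 \cdot 13 \cdot 21} = \frac{1}{\frac{6557 - 4913 - 23987 + 1326}{3 \cdot 100} + 78 \cdot 21} = \frac{1}{\frac{1}{3} \cdot \frac{1}{100} \left(6557 - 4913 - 23987 + 1326\right) + 1638} = \frac{1}{\frac{1}{3} \cdot \frac{1}{100} \left(-21017\right) + 1638} = \frac{1}{- \frac{21017}{300} + 1638} = \frac{1}{\frac{470383}{300}} = \frac{300}{470383}$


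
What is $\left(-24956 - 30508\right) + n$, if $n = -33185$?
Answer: $-88649$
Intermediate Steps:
$\left(-24956 - 30508\right) + n = \left(-24956 - 30508\right) - 33185 = -55464 - 33185 = -88649$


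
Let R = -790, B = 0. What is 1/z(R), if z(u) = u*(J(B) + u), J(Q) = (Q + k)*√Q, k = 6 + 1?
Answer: 1/624100 ≈ 1.6023e-6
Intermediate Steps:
k = 7
J(Q) = √Q*(7 + Q) (J(Q) = (Q + 7)*√Q = (7 + Q)*√Q = √Q*(7 + Q))
z(u) = u² (z(u) = u*(√0*(7 + 0) + u) = u*(0*7 + u) = u*(0 + u) = u*u = u²)
1/z(R) = 1/((-790)²) = 1/624100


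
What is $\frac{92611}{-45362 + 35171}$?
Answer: $- \frac{92611}{10191} \approx -9.0875$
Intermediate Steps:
$\frac{92611}{-45362 + 35171} = \frac{92611}{-10191} = 92611 \left(- \frac{1}{10191}\right) = - \frac{92611}{10191}$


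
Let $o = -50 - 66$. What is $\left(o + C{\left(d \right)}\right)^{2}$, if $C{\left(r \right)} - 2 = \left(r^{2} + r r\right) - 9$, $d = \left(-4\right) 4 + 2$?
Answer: $72361$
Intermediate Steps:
$d = -14$ ($d = -16 + 2 = -14$)
$C{\left(r \right)} = -7 + 2 r^{2}$ ($C{\left(r \right)} = 2 - \left(9 - r^{2} - r r\right) = 2 + \left(\left(r^{2} + r^{2}\right) - 9\right) = 2 + \left(2 r^{2} - 9\right) = 2 + \left(-9 + 2 r^{2}\right) = -7 + 2 r^{2}$)
$o = -116$ ($o = -50 - 66 = -116$)
$\left(o + C{\left(d \right)}\right)^{2} = \left(-116 - \left(7 - 2 \left(-14\right)^{2}\right)\right)^{2} = \left(-116 + \left(-7 + 2 \cdot 196\right)\right)^{2} = \left(-116 + \left(-7 + 392\right)\right)^{2} = \left(-116 + 385\right)^{2} = 269^{2} = 72361$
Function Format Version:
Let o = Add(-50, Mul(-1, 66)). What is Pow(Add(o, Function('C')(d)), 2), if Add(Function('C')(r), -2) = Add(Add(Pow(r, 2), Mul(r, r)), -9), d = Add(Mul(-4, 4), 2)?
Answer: 72361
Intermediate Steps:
d = -14 (d = Add(-16, 2) = -14)
Function('C')(r) = Add(-7, Mul(2, Pow(r, 2))) (Function('C')(r) = Add(2, Add(Add(Pow(r, 2), Mul(r, r)), -9)) = Add(2, Add(Add(Pow(r, 2), Pow(r, 2)), -9)) = Add(2, Add(Mul(2, Pow(r, 2)), -9)) = Add(2, Add(-9, Mul(2, Pow(r, 2)))) = Add(-7, Mul(2, Pow(r, 2))))
o = -116 (o = Add(-50, -66) = -116)
Pow(Add(o, Function('C')(d)), 2) = Pow(Add(-116, Add(-7, Mul(2, Pow(-14, 2)))), 2) = Pow(Add(-116, Add(-7, Mul(2, 196))), 2) = Pow(Add(-116, Add(-7, 392)), 2) = Pow(Add(-116, 385), 2) = Pow(269, 2) = 72361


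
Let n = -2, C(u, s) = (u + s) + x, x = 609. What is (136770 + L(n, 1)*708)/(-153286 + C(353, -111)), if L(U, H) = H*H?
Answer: -137478/152435 ≈ -0.90188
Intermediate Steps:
C(u, s) = 609 + s + u (C(u, s) = (u + s) + 609 = (s + u) + 609 = 609 + s + u)
L(U, H) = H²
(136770 + L(n, 1)*708)/(-153286 + C(353, -111)) = (136770 + 1²*708)/(-153286 + (609 - 111 + 353)) = (136770 + 1*708)/(-153286 + 851) = (136770 + 708)/(-152435) = 137478*(-1/152435) = -137478/152435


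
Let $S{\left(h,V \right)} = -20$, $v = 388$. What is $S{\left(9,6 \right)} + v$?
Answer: $368$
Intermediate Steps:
$S{\left(9,6 \right)} + v = -20 + 388 = 368$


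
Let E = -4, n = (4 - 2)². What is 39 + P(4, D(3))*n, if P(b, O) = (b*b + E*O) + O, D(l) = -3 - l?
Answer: 175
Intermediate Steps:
n = 4 (n = 2² = 4)
P(b, O) = b² - 3*O (P(b, O) = (b*b - 4*O) + O = (b² - 4*O) + O = b² - 3*O)
39 + P(4, D(3))*n = 39 + (4² - 3*(-3 - 1*3))*4 = 39 + (16 - 3*(-3 - 3))*4 = 39 + (16 - 3*(-6))*4 = 39 + (16 + 18)*4 = 39 + 34*4 = 39 + 136 = 175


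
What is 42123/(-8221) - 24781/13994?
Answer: -793193863/115044674 ≈ -6.8947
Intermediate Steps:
42123/(-8221) - 24781/13994 = 42123*(-1/8221) - 24781*1/13994 = -42123/8221 - 24781/13994 = -793193863/115044674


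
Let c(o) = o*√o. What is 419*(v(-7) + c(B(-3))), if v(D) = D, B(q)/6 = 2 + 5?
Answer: -2933 + 17598*√42 ≈ 1.1112e+5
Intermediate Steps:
B(q) = 42 (B(q) = 6*(2 + 5) = 6*7 = 42)
c(o) = o^(3/2)
419*(v(-7) + c(B(-3))) = 419*(-7 + 42^(3/2)) = 419*(-7 + 42*√42) = -2933 + 17598*√42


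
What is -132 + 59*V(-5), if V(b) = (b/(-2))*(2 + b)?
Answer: -1149/2 ≈ -574.50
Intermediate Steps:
V(b) = -b*(2 + b)/2 (V(b) = (b*(-1/2))*(2 + b) = (-b/2)*(2 + b) = -b*(2 + b)/2)
-132 + 59*V(-5) = -132 + 59*(-1/2*(-5)*(2 - 5)) = -132 + 59*(-1/2*(-5)*(-3)) = -132 + 59*(-15/2) = -132 - 885/2 = -1149/2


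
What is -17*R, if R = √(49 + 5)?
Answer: -51*√6 ≈ -124.92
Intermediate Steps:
R = 3*√6 (R = √54 = 3*√6 ≈ 7.3485)
-17*R = -51*√6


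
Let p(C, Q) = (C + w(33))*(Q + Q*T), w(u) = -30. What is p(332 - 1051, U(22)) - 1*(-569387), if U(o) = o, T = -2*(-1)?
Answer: 519953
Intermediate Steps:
T = 2
p(C, Q) = 3*Q*(-30 + C) (p(C, Q) = (C - 30)*(Q + Q*2) = (-30 + C)*(Q + 2*Q) = (-30 + C)*(3*Q) = 3*Q*(-30 + C))
p(332 - 1051, U(22)) - 1*(-569387) = 3*22*(-30 + (332 - 1051)) - 1*(-569387) = 3*22*(-30 - 719) + 569387 = 3*22*(-749) + 569387 = -49434 + 569387 = 519953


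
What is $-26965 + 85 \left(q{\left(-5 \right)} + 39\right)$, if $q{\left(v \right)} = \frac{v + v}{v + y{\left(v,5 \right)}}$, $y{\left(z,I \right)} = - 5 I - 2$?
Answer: $- \frac{377975}{16} \approx -23623.0$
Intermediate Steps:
$y{\left(z,I \right)} = -2 - 5 I$
$q{\left(v \right)} = \frac{2 v}{-27 + v}$ ($q{\left(v \right)} = \frac{v + v}{v - 27} = \frac{2 v}{v - 27} = \frac{2 v}{-27 + v}$)
$-26965 + 85 \left(q{\left(-5 \right)} + 39\right) = -26965 + 85 \left(2 \left(-5\right) \frac{1}{-27 - 5} + 39\right) = -26965 + 85 \left(2 \left(-5\right) \frac{1}{-32} + 39\right) = -26965 + 85 \left(2 \left(-5\right) \left(- \frac{1}{32}\right) + 39\right) = -26965 + 85 \left(\frac{5}{16} + 39\right) = -26965 + 85 \cdot \frac{629}{16} = -26965 + \frac{53465}{16} = - \frac{377975}{16}$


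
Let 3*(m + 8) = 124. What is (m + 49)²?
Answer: 61009/9 ≈ 6778.8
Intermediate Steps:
m = 100/3 (m = -8 + (⅓)*124 = -8 + 124/3 = 100/3 ≈ 33.333)
(m + 49)² = (100/3 + 49)² = (247/3)² = 61009/9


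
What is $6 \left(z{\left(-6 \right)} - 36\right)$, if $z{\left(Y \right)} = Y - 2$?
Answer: $-264$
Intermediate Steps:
$z{\left(Y \right)} = -2 + Y$
$6 \left(z{\left(-6 \right)} - 36\right) = 6 \left(\left(-2 - 6\right) - 36\right) = 6 \left(-8 - 36\right) = 6 \left(-44\right) = -264$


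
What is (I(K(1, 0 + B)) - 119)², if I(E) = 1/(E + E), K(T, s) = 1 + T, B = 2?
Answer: 225625/16 ≈ 14102.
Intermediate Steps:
I(E) = 1/(2*E)
(I(K(1, 0 + B)) - 119)² = (1/(2*(1 + 1)) - 119)² = ((½)/2 - 119)² = ((½)*(½) - 119)² = (¼ - 119)² = (-475/4)² = 225625/16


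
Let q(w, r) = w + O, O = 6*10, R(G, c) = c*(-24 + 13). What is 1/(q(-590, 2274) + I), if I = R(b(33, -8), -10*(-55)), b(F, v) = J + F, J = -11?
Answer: -1/6580 ≈ -0.00015198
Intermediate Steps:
b(F, v) = -11 + F
R(G, c) = -11*c (R(G, c) = c*(-11) = -11*c)
O = 60
q(w, r) = 60 + w (q(w, r) = w + 60 = 60 + w)
I = -6050 (I = -(-110)*(-55) = -11*550 = -6050)
1/(q(-590, 2274) + I) = 1/((60 - 590) - 6050) = 1/(-530 - 6050) = 1/(-6580) = -1/6580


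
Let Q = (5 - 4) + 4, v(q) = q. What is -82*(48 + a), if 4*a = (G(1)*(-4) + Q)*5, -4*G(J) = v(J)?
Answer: -4551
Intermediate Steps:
Q = 5 (Q = 1 + 4 = 5)
G(J) = -J/4
a = 15/2 (a = ((-¼*1*(-4) + 5)*5)/4 = ((-¼*(-4) + 5)*5)/4 = ((1 + 5)*5)/4 = (6*5)/4 = (¼)*30 = 15/2 ≈ 7.5000)
-82*(48 + a) = -82*(48 + 15/2) = -82*111/2 = -4551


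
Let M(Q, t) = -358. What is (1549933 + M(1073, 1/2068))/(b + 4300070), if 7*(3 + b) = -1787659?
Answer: 2169405/5662562 ≈ 0.38311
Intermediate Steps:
b = -1787680/7 (b = -3 + (1/7)*(-1787659) = -3 - 1787659/7 = -1787680/7 ≈ -2.5538e+5)
(1549933 + M(1073, 1/2068))/(b + 4300070) = (1549933 - 358)/(-1787680/7 + 4300070) = 1549575/(28312810/7) = 1549575*(7/28312810) = 2169405/5662562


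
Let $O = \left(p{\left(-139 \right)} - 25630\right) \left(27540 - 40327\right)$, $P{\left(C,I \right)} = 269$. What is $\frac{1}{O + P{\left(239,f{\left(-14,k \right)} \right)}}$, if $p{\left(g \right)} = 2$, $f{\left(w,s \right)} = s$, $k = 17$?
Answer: $\frac{1}{327705505} \approx 3.0515 \cdot 10^{-9}$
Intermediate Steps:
$O = 327705236$ ($O = \left(2 - 25630\right) \left(27540 - 40327\right) = \left(-25628\right) \left(-12787\right) = 327705236$)
$\frac{1}{O + P{\left(239,f{\left(-14,k \right)} \right)}} = \frac{1}{327705236 + 269} = \frac{1}{327705505}$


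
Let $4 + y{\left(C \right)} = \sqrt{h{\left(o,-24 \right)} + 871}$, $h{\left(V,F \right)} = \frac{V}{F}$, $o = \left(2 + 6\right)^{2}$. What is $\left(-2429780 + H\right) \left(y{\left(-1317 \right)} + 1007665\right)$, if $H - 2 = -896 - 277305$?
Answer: $-2728724827119 - \frac{2707979 \sqrt{7815}}{3} \approx -2.7288 \cdot 10^{12}$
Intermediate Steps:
$o = 64$ ($o = 8^{2} = 64$)
$y{\left(C \right)} = -4 + \frac{\sqrt{7815}}{3}$ ($y{\left(C \right)} = -4 + \sqrt{\frac{64}{-24} + 871} = -4 + \sqrt{64 \left(- \frac{1}{24}\right) + 871} = -4 + \sqrt{- \frac{8}{3} + 871} = -4 + \sqrt{\frac{2605}{3}} = -4 + \frac{\sqrt{7815}}{3}$)
$H = -278199$ ($H = 2 - 278201 = -278199$)
$\left(-2429780 + H\right) \left(y{\left(-1317 \right)} + 1007665\right) = \left(-2429780 - 278199\right) \left(\left(-4 + \frac{\sqrt{7815}}{3}\right) + 1007665\right) = - 2707979 \left(1007661 + \frac{\sqrt{7815}}{3}\right) = -2728724827119 - \frac{2707979 \sqrt{7815}}{3}$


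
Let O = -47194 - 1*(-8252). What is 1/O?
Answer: -1/38942 ≈ -2.5679e-5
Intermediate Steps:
O = -38942 (O = -47194 + 8252 = -38942)
1/O = 1/(-38942) = -1/38942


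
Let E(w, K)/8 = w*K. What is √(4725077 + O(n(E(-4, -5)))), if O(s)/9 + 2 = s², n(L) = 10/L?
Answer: √1209615113/16 ≈ 2173.7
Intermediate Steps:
E(w, K) = 8*K*w (E(w, K) = 8*(w*K) = 8*(K*w) = 8*K*w)
O(s) = -18 + 9*s²
√(4725077 + O(n(E(-4, -5)))) = √(4725077 + (-18 + 9*(10/((8*(-5)*(-4))))²)) = √(4725077 + (-18 + 9*(10/160)²)) = √(4725077 + (-18 + 9*(10*(1/160))²)) = √(4725077 + (-18 + 9*(1/16)²)) = √(4725077 + (-18 + 9*(1/256))) = √(4725077 + (-18 + 9/256)) = √(4725077 - 4599/256) = √(1209615113/256) = √1209615113/16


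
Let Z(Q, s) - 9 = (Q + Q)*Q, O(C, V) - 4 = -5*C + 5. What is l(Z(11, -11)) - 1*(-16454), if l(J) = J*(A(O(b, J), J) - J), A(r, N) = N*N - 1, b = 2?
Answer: 15766453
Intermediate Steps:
O(C, V) = 9 - 5*C (O(C, V) = 4 + (-5*C + 5) = 4 + (5 - 5*C) = 9 - 5*C)
A(r, N) = -1 + N² (A(r, N) = N² - 1 = -1 + N²)
Z(Q, s) = 9 + 2*Q² (Z(Q, s) = 9 + (Q + Q)*Q = 9 + (2*Q)*Q = 9 + 2*Q²)
l(J) = J*(-1 + J² - J) (l(J) = J*((-1 + J²) - J) = J*(-1 + J² - J))
l(Z(11, -11)) - 1*(-16454) = (9 + 2*11²)*(-1 + (9 + 2*11²)² - (9 + 2*11²)) - 1*(-16454) = (9 + 2*121)*(-1 + (9 + 2*121)² - (9 + 2*121)) + 16454 = (9 + 242)*(-1 + (9 + 242)² - (9 + 242)) + 16454 = 251*(-1 + 251² - 1*251) + 16454 = 251*(-1 + 63001 - 251) + 16454 = 251*62749 + 16454 = 15749999 + 16454 = 15766453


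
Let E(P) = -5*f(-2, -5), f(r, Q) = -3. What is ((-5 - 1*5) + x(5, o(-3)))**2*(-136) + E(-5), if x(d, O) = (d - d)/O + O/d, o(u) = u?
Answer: -381649/25 ≈ -15266.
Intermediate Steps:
x(d, O) = O/d (x(d, O) = 0/O + O/d = 0 + O/d = O/d)
E(P) = 15 (E(P) = -5*(-3) = 15)
((-5 - 1*5) + x(5, o(-3)))**2*(-136) + E(-5) = ((-5 - 1*5) - 3/5)**2*(-136) + 15 = ((-5 - 5) - 3*1/5)**2*(-136) + 15 = (-10 - 3/5)**2*(-136) + 15 = (-53/5)**2*(-136) + 15 = (2809/25)*(-136) + 15 = -382024/25 + 15 = -381649/25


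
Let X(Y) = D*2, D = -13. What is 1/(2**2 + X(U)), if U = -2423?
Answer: -1/22 ≈ -0.045455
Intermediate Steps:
X(Y) = -26 (X(Y) = -13*2 = -26)
1/(2**2 + X(U)) = 1/(2**2 - 26) = 1/(4 - 26) = 1/(-22) = -1/22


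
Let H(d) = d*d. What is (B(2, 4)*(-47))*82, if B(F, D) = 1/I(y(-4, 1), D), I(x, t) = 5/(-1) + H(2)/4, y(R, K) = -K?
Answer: 1927/2 ≈ 963.50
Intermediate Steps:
H(d) = d**2
I(x, t) = -4 (I(x, t) = 5/(-1) + 2**2/4 = 5*(-1) + 4*(1/4) = -5 + 1 = -4)
B(F, D) = -1/4 (B(F, D) = 1/(-4) = -1/4)
(B(2, 4)*(-47))*82 = -1/4*(-47)*82 = (47/4)*82 = 1927/2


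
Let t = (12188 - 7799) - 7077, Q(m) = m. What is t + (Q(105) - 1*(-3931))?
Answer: 1348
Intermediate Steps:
t = -2688 (t = 4389 - 7077 = -2688)
t + (Q(105) - 1*(-3931)) = -2688 + (105 - 1*(-3931)) = -2688 + (105 + 3931) = -2688 + 4036 = 1348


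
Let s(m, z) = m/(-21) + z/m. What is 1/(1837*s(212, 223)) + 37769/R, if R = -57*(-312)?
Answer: 11308888895/5325080904 ≈ 2.1237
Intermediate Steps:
R = 17784
s(m, z) = -m/21 + z/m (s(m, z) = m*(-1/21) + z/m = -m/21 + z/m)
1/(1837*s(212, 223)) + 37769/R = 1/(1837*(-1/21*212 + 223/212)) + 37769/17784 = 1/(1837*(-212/21 + 223*(1/212))) + 37769*(1/17784) = 1/(1837*(-212/21 + 223/212)) + 37769/17784 = 1/(1837*(-40261/4452)) + 37769/17784 = (1/1837)*(-4452/40261) + 37769/17784 = -4452/73959457 + 37769/17784 = 11308888895/5325080904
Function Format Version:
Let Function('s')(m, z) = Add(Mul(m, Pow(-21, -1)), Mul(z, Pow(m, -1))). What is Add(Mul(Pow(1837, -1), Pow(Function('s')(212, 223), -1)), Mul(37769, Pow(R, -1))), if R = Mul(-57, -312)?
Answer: Rational(11308888895, 5325080904) ≈ 2.1237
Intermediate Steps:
R = 17784
Function('s')(m, z) = Add(Mul(Rational(-1, 21), m), Mul(z, Pow(m, -1))) (Function('s')(m, z) = Add(Mul(m, Rational(-1, 21)), Mul(z, Pow(m, -1))) = Add(Mul(Rational(-1, 21), m), Mul(z, Pow(m, -1))))
Add(Mul(Pow(1837, -1), Pow(Function('s')(212, 223), -1)), Mul(37769, Pow(R, -1))) = Add(Mul(Pow(1837, -1), Pow(Add(Mul(Rational(-1, 21), 212), Mul(223, Pow(212, -1))), -1)), Mul(37769, Pow(17784, -1))) = Add(Mul(Rational(1, 1837), Pow(Add(Rational(-212, 21), Mul(223, Rational(1, 212))), -1)), Mul(37769, Rational(1, 17784))) = Add(Mul(Rational(1, 1837), Pow(Add(Rational(-212, 21), Rational(223, 212)), -1)), Rational(37769, 17784)) = Add(Mul(Rational(1, 1837), Pow(Rational(-40261, 4452), -1)), Rational(37769, 17784)) = Add(Mul(Rational(1, 1837), Rational(-4452, 40261)), Rational(37769, 17784)) = Add(Rational(-4452, 73959457), Rational(37769, 17784)) = Rational(11308888895, 5325080904)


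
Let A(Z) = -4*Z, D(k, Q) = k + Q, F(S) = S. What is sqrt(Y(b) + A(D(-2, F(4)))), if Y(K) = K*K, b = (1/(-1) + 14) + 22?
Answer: sqrt(1217) ≈ 34.885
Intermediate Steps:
b = 35 (b = (-1 + 14) + 22 = 13 + 22 = 35)
D(k, Q) = Q + k
Y(K) = K**2
sqrt(Y(b) + A(D(-2, F(4)))) = sqrt(35**2 - 4*(4 - 2)) = sqrt(1225 - 4*2) = sqrt(1225 - 8) = sqrt(1217)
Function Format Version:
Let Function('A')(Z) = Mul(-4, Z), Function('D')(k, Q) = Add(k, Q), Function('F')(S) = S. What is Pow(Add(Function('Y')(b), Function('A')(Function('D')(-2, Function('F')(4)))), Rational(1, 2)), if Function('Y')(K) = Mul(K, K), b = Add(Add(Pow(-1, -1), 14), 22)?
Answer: Pow(1217, Rational(1, 2)) ≈ 34.885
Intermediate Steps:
b = 35 (b = Add(Add(-1, 14), 22) = Add(13, 22) = 35)
Function('D')(k, Q) = Add(Q, k)
Function('Y')(K) = Pow(K, 2)
Pow(Add(Function('Y')(b), Function('A')(Function('D')(-2, Function('F')(4)))), Rational(1, 2)) = Pow(Add(Pow(35, 2), Mul(-4, Add(4, -2))), Rational(1, 2)) = Pow(Add(1225, Mul(-4, 2)), Rational(1, 2)) = Pow(Add(1225, -8), Rational(1, 2)) = Pow(1217, Rational(1, 2))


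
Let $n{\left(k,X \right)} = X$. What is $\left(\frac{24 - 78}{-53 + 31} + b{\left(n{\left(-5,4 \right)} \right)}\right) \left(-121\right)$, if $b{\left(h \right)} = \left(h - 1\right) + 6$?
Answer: $-1386$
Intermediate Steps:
$b{\left(h \right)} = 5 + h$ ($b{\left(h \right)} = \left(-1 + h\right) + 6 = 5 + h$)
$\left(\frac{24 - 78}{-53 + 31} + b{\left(n{\left(-5,4 \right)} \right)}\right) \left(-121\right) = \left(\frac{24 - 78}{-53 + 31} + \left(5 + 4\right)\right) \left(-121\right) = \left(- \frac{54}{-22} + 9\right) \left(-121\right) = \left(\left(-54\right) \left(- \frac{1}{22}\right) + 9\right) \left(-121\right) = \left(\frac{27}{11} + 9\right) \left(-121\right) = \frac{126}{11} \left(-121\right) = -1386$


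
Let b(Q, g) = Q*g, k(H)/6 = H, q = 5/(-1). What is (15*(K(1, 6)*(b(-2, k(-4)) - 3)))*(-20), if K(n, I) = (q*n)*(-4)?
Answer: -270000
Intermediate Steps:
q = -5 (q = 5*(-1) = -5)
k(H) = 6*H
K(n, I) = 20*n (K(n, I) = -5*n*(-4) = 20*n)
(15*(K(1, 6)*(b(-2, k(-4)) - 3)))*(-20) = (15*((20*1)*(-12*(-4) - 3)))*(-20) = (15*(20*(-2*(-24) - 3)))*(-20) = (15*(20*(48 - 3)))*(-20) = (15*(20*45))*(-20) = (15*900)*(-20) = 13500*(-20) = -270000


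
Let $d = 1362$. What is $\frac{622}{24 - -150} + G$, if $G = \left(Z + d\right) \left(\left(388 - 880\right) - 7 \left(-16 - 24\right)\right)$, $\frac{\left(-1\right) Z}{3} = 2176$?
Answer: $\frac{95282015}{87} \approx 1.0952 \cdot 10^{6}$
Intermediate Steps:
$Z = -6528$ ($Z = \left(-3\right) 2176 = -6528$)
$G = 1095192$ ($G = \left(-6528 + 1362\right) \left(\left(388 - 880\right) - 7 \left(-16 - 24\right)\right) = - 5166 \left(-492 - -280\right) = - 5166 \left(-492 + 280\right) = \left(-5166\right) \left(-212\right) = 1095192$)
$\frac{622}{24 - -150} + G = \frac{622}{24 - -150} + 1095192 = \frac{622}{24 + 150} + 1095192 = \frac{622}{174} + 1095192 = 622 \cdot \frac{1}{174} + 1095192 = \frac{311}{87} + 1095192 = \frac{95282015}{87}$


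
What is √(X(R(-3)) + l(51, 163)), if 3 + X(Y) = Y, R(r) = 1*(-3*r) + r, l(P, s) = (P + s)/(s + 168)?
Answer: √399517/331 ≈ 1.9096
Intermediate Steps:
l(P, s) = (P + s)/(168 + s)
R(r) = -2*r (R(r) = -3*r + r = -2*r)
X(Y) = -3 + Y
√(X(R(-3)) + l(51, 163)) = √((-3 - 2*(-3)) + (51 + 163)/(168 + 163)) = √((-3 + 6) + 214/331) = √(3 + (1/331)*214) = √(3 + 214/331) = √(1207/331) = √399517/331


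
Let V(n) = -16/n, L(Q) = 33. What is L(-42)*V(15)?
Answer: -176/5 ≈ -35.200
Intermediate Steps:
L(-42)*V(15) = 33*(-16/15) = -176/5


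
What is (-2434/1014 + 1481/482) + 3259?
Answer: 796579139/244374 ≈ 3259.7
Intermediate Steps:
(-2434/1014 + 1481/482) + 3259 = (-2434*1/1014 + 1481*(1/482)) + 3259 = (-1217/507 + 1481/482) + 3259 = 164273/244374 + 3259 = 796579139/244374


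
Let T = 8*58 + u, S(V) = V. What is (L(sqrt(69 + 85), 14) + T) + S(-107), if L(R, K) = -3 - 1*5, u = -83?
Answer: 266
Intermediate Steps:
T = 381 (T = 8*58 - 83 = 464 - 83 = 381)
L(R, K) = -8 (L(R, K) = -3 - 5 = -8)
(L(sqrt(69 + 85), 14) + T) + S(-107) = (-8 + 381) - 107 = 373 - 107 = 266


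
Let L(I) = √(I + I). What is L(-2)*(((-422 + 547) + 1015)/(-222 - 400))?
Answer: -1140*I/311 ≈ -3.6656*I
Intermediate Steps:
L(I) = √2*√I (L(I) = √(2*I) = √2*√I)
L(-2)*(((-422 + 547) + 1015)/(-222 - 400)) = (√2*√(-2))*(((-422 + 547) + 1015)/(-222 - 400)) = (√2*(I*√2))*((125 + 1015)/(-622)) = (2*I)*(1140*(-1/622)) = (2*I)*(-570/311) = -1140*I/311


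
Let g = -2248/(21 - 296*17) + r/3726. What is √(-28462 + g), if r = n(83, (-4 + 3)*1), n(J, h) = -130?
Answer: I*√30623060881237621/1037277 ≈ 168.71*I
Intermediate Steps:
r = -130
g = 3862309/9335493 (g = -2248/(21 - 296*17) - 130/3726 = -2248/(21 - 74*68) - 130*1/3726 = -2248/(21 - 5032) - 65/1863 = -2248/(-5011) - 65/1863 = -2248*(-1/5011) - 65/1863 = 2248/5011 - 65/1863 = 3862309/9335493 ≈ 0.41372)
√(-28462 + g) = √(-28462 + 3862309/9335493) = √(-265702939457/9335493) = I*√30623060881237621/1037277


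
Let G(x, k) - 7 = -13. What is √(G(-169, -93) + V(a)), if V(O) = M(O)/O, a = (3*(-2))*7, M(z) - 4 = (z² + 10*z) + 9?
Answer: I*√67578/42 ≈ 6.1895*I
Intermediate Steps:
M(z) = 13 + z² + 10*z (M(z) = 4 + ((z² + 10*z) + 9) = 4 + (9 + z² + 10*z) = 13 + z² + 10*z)
a = -42 (a = -6*7 = -42)
G(x, k) = -6 (G(x, k) = 7 - 13 = -6)
V(O) = (13 + O² + 10*O)/O
√(G(-169, -93) + V(a)) = √(-6 + (10 - 42 + 13/(-42))) = √(-6 + (10 - 42 + 13*(-1/42))) = √(-6 + (10 - 42 - 13/42)) = √(-6 - 1357/42) = √(-1609/42) = I*√67578/42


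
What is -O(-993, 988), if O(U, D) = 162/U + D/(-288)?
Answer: 85645/23832 ≈ 3.5937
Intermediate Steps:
O(U, D) = 162/U - D/288 (O(U, D) = 162/U + D*(-1/288) = 162/U - D/288)
-O(-993, 988) = -(162/(-993) - 1/288*988) = -(162*(-1/993) - 247/72) = -(-54/331 - 247/72) = -1*(-85645/23832) = 85645/23832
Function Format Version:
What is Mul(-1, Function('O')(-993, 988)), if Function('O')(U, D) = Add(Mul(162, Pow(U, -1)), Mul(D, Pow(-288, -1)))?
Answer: Rational(85645, 23832) ≈ 3.5937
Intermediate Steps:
Function('O')(U, D) = Add(Mul(162, Pow(U, -1)), Mul(Rational(-1, 288), D)) (Function('O')(U, D) = Add(Mul(162, Pow(U, -1)), Mul(D, Rational(-1, 288))) = Add(Mul(162, Pow(U, -1)), Mul(Rational(-1, 288), D)))
Mul(-1, Function('O')(-993, 988)) = Mul(-1, Add(Mul(162, Pow(-993, -1)), Mul(Rational(-1, 288), 988))) = Mul(-1, Add(Mul(162, Rational(-1, 993)), Rational(-247, 72))) = Mul(-1, Add(Rational(-54, 331), Rational(-247, 72))) = Mul(-1, Rational(-85645, 23832)) = Rational(85645, 23832)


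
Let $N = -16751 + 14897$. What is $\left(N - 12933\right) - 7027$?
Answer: $-21814$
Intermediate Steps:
$N = -1854$
$\left(N - 12933\right) - 7027 = \left(-1854 - 12933\right) - 7027 = -14787 - 7027 = -21814$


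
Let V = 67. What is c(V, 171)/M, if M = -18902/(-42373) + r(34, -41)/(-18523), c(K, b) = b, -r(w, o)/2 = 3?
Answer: 134213638509/350375984 ≈ 383.06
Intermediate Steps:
r(w, o) = -6 (r(w, o) = -2*3 = -6)
M = 350375984/784875079 (M = -18902/(-42373) - 6/(-18523) = -18902*(-1/42373) - 6*(-1/18523) = 18902/42373 + 6/18523 = 350375984/784875079 ≈ 0.44641)
c(V, 171)/M = 171/(350375984/784875079) = 171*(784875079/350375984) = 134213638509/350375984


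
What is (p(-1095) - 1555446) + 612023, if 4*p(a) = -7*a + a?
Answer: -1883561/2 ≈ -9.4178e+5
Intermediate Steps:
p(a) = -3*a/2 (p(a) = (-7*a + a)/4 = (-6*a)/4 = -3*a/2)
(p(-1095) - 1555446) + 612023 = (-3/2*(-1095) - 1555446) + 612023 = (3285/2 - 1555446) + 612023 = -3107607/2 + 612023 = -1883561/2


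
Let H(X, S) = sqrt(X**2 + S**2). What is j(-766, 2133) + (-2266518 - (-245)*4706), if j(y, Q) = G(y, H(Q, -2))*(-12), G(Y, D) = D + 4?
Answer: -1113596 - 12*sqrt(4549693) ≈ -1.1392e+6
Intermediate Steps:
H(X, S) = sqrt(S**2 + X**2)
G(Y, D) = 4 + D
j(y, Q) = -48 - 12*sqrt(4 + Q**2) (j(y, Q) = (4 + sqrt((-2)**2 + Q**2))*(-12) = (4 + sqrt(4 + Q**2))*(-12) = -48 - 12*sqrt(4 + Q**2))
j(-766, 2133) + (-2266518 - (-245)*4706) = (-48 - 12*sqrt(4 + 2133**2)) + (-2266518 - (-245)*4706) = (-48 - 12*sqrt(4 + 4549689)) + (-2266518 - 1*(-1152970)) = (-48 - 12*sqrt(4549693)) + (-2266518 + 1152970) = (-48 - 12*sqrt(4549693)) - 1113548 = -1113596 - 12*sqrt(4549693)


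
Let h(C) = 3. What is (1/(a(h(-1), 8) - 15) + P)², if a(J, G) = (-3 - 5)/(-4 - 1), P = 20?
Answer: 1782225/4489 ≈ 397.02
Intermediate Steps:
a(J, G) = 8/5 (a(J, G) = -8/(-5) = -8*(-⅕) = 8/5)
(1/(a(h(-1), 8) - 15) + P)² = (1/(8/5 - 15) + 20)² = (1/(-67/5) + 20)² = (-5/67 + 20)² = (1335/67)² = 1782225/4489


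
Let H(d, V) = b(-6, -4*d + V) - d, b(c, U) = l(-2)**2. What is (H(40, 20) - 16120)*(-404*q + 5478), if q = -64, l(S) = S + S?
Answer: -505856096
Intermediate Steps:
l(S) = 2*S
b(c, U) = 16 (b(c, U) = (2*(-2))**2 = (-4)**2 = 16)
H(d, V) = 16 - d
(H(40, 20) - 16120)*(-404*q + 5478) = ((16 - 1*40) - 16120)*(-404*(-64) + 5478) = ((16 - 40) - 16120)*(25856 + 5478) = (-24 - 16120)*31334 = -16144*31334 = -505856096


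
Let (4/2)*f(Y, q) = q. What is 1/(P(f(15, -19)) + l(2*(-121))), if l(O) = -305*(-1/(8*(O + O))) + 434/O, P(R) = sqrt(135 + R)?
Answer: 231968/15115671 + 61952*sqrt(502)/15115671 ≈ 0.10718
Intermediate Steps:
f(Y, q) = q/2
l(O) = 7249/(16*O) (l(O) = -305*(-1/(16*O)) + 434/O = -(-305)/(16*O) + 434/O = 305/(16*O) + 434/O = 7249/(16*O))
1/(P(f(15, -19)) + l(2*(-121))) = 1/(sqrt(135 + (1/2)*(-19)) + 7249/(16*((2*(-121))))) = 1/(sqrt(135 - 19/2) + (7249/16)/(-242)) = 1/(sqrt(251/2) + (7249/16)*(-1/242)) = 1/(sqrt(502)/2 - 659/352) = 1/(-659/352 + sqrt(502)/2)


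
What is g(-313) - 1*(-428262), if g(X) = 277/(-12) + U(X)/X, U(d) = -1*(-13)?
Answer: 1608465215/3756 ≈ 4.2824e+5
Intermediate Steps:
U(d) = 13
g(X) = -277/12 + 13/X (g(X) = 277/(-12) + 13/X = 277*(-1/12) + 13/X = -277/12 + 13/X)
g(-313) - 1*(-428262) = (-277/12 + 13/(-313)) - 1*(-428262) = (-277/12 + 13*(-1/313)) + 428262 = (-277/12 - 13/313) + 428262 = -86857/3756 + 428262 = 1608465215/3756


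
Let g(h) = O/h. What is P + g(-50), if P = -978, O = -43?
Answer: -48857/50 ≈ -977.14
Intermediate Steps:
g(h) = -43/h
P + g(-50) = -978 - 43/(-50) = -978 - 43*(-1/50) = -978 + 43/50 = -48857/50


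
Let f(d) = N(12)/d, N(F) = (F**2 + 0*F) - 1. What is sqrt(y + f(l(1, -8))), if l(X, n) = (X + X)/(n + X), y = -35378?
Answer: 3*I*sqrt(15946)/2 ≈ 189.42*I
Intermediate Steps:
N(F) = -1 + F**2 (N(F) = (F**2 + 0) - 1 = F**2 - 1 = -1 + F**2)
l(X, n) = 2*X/(X + n) (l(X, n) = (2*X)/(X + n) = 2*X/(X + n))
f(d) = 143/d (f(d) = (-1 + 12**2)/d = (-1 + 144)/d = 143/d)
sqrt(y + f(l(1, -8))) = sqrt(-35378 + 143/((2*1/(1 - 8)))) = sqrt(-35378 + 143/((2*1/(-7)))) = sqrt(-35378 + 143/((2*1*(-1/7)))) = sqrt(-35378 + 143/(-2/7)) = sqrt(-35378 + 143*(-7/2)) = sqrt(-35378 - 1001/2) = sqrt(-71757/2) = 3*I*sqrt(15946)/2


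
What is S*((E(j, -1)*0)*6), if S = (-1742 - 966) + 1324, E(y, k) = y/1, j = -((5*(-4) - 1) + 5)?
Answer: 0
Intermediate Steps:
j = 16 (j = -((-20 - 1) + 5) = -(-21 + 5) = -1*(-16) = 16)
E(y, k) = y (E(y, k) = y*1 = y)
S = -1384 (S = -2708 + 1324 = -1384)
S*((E(j, -1)*0)*6) = -1384*16*0*6 = -0*6 = -1384*0 = 0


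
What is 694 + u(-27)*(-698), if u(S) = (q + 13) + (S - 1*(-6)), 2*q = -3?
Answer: 7325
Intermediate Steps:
q = -3/2 (q = (½)*(-3) = -3/2 ≈ -1.5000)
u(S) = 35/2 + S (u(S) = (-3/2 + 13) + (S - 1*(-6)) = 23/2 + (S + 6) = 23/2 + (6 + S) = 35/2 + S)
694 + u(-27)*(-698) = 694 + (35/2 - 27)*(-698) = 694 - 19/2*(-698) = 694 + 6631 = 7325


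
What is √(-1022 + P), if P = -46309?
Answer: 3*I*√5259 ≈ 217.56*I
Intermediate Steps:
√(-1022 + P) = √(-1022 - 46309) = √(-47331) = 3*I*√5259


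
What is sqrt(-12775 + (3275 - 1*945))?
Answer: I*sqrt(10445) ≈ 102.2*I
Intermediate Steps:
sqrt(-12775 + (3275 - 1*945)) = sqrt(-12775 + (3275 - 945)) = sqrt(-12775 + 2330) = sqrt(-10445) = I*sqrt(10445)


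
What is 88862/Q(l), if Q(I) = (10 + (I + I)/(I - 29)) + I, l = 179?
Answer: 3332325/7177 ≈ 464.31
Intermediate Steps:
Q(I) = 10 + I + 2*I/(-29 + I) (Q(I) = (10 + (2*I)/(-29 + I)) + I = (10 + 2*I/(-29 + I)) + I = 10 + I + 2*I/(-29 + I))
88862/Q(l) = 88862/(((-290 + 179**2 - 17*179)/(-29 + 179))) = 88862/(((-290 + 32041 - 3043)/150)) = 88862/(((1/150)*28708)) = 88862/(14354/75) = 88862*(75/14354) = 3332325/7177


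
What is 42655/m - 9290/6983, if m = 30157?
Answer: 17701335/210586331 ≈ 0.084057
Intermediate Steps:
42655/m - 9290/6983 = 42655/30157 - 9290/6983 = 17701335/210586331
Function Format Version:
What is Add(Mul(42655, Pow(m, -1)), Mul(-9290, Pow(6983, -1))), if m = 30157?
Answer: Rational(17701335, 210586331) ≈ 0.084057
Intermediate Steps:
Add(Mul(42655, Pow(m, -1)), Mul(-9290, Pow(6983, -1))) = Add(Mul(42655, Pow(30157, -1)), Mul(-9290, Pow(6983, -1))) = Add(Mul(42655, Rational(1, 30157)), Mul(-9290, Rational(1, 6983))) = Add(Rational(42655, 30157), Rational(-9290, 6983)) = Rational(17701335, 210586331)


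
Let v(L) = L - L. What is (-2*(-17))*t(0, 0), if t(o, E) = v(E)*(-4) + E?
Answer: 0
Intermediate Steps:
v(L) = 0
t(o, E) = E (t(o, E) = 0*(-4) + E = 0 + E = E)
(-2*(-17))*t(0, 0) = -2*(-17)*0 = 34*0 = 0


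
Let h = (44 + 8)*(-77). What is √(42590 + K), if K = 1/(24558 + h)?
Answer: √17992865972994/20554 ≈ 206.37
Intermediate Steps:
h = -4004 (h = 52*(-77) = -4004)
K = 1/20554 (K = 1/(24558 - 4004) = 1/20554 ≈ 4.8652e-5)
√(42590 + K) = √(42590 + 1/20554) = √(875394861/20554) = √17992865972994/20554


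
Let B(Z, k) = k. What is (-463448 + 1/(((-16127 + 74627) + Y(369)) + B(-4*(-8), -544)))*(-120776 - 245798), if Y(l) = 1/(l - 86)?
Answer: 2786426145681158006/16401549 ≈ 1.6989e+11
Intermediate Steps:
Y(l) = 1/(-86 + l)
(-463448 + 1/(((-16127 + 74627) + Y(369)) + B(-4*(-8), -544)))*(-120776 - 245798) = (-463448 + 1/(((-16127 + 74627) + 1/(-86 + 369)) - 544))*(-120776 - 245798) = (-463448 + 1/((58500 + 1/283) - 544))*(-366574) = (-463448 + 1/(16555501/283 - 544))*(-366574) = (-463448 + 1/(16401549/283))*(-366574) = (-463448 + 283/16401549)*(-366574) = -7601265080669/16401549*(-366574) = 2786426145681158006/16401549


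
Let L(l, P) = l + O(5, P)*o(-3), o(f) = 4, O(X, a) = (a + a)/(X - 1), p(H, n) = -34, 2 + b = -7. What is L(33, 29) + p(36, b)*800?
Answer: -27109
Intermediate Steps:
b = -9 (b = -2 - 7 = -9)
O(X, a) = 2*a/(-1 + X) (O(X, a) = (2*a)/(-1 + X) = 2*a/(-1 + X))
L(l, P) = l + 2*P (L(l, P) = l + (2*P/(-1 + 5))*4 = l + (2*P/4)*4 = l + (2*P*(1/4))*4 = l + (P/2)*4 = l + 2*P)
L(33, 29) + p(36, b)*800 = (33 + 2*29) - 34*800 = (33 + 58) - 27200 = 91 - 27200 = -27109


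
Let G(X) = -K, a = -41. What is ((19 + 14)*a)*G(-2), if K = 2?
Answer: 2706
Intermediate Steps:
G(X) = -2 (G(X) = -1*2 = -2)
((19 + 14)*a)*G(-2) = ((19 + 14)*(-41))*(-2) = (33*(-41))*(-2) = -1353*(-2) = 2706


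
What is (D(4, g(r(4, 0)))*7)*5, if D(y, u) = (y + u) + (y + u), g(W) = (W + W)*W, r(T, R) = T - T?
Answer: 280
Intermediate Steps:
r(T, R) = 0
g(W) = 2*W² (g(W) = (2*W)*W = 2*W²)
D(y, u) = 2*u + 2*y (D(y, u) = (u + y) + (u + y) = 2*u + 2*y)
(D(4, g(r(4, 0)))*7)*5 = ((2*(2*0²) + 2*4)*7)*5 = ((2*(2*0) + 8)*7)*5 = ((2*0 + 8)*7)*5 = ((0 + 8)*7)*5 = (8*7)*5 = 56*5 = 280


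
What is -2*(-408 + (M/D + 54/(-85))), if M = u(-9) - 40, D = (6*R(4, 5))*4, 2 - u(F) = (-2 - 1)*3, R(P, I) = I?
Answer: 834109/1020 ≈ 817.75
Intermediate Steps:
u(F) = 11 (u(F) = 2 - (-2 - 1)*3 = 2 - (-3)*3 = 2 - 1*(-9) = 2 + 9 = 11)
D = 120 (D = (6*5)*4 = 30*4 = 120)
M = -29 (M = 11 - 40 = -29)
-2*(-408 + (M/D + 54/(-85))) = -2*(-408 + (-29/120 + 54/(-85))) = -2*(-408 + (-29*1/120 + 54*(-1/85))) = -2*(-408 + (-29/120 - 54/85)) = -2*(-408 - 1789/2040) = -2*(-834109/2040) = 834109/1020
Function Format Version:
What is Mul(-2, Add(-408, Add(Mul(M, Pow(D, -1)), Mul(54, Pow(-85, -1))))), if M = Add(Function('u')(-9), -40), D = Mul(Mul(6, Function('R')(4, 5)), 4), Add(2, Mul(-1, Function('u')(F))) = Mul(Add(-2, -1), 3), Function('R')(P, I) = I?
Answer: Rational(834109, 1020) ≈ 817.75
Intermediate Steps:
Function('u')(F) = 11 (Function('u')(F) = Add(2, Mul(-1, Mul(Add(-2, -1), 3))) = Add(2, Mul(-1, Mul(-3, 3))) = Add(2, Mul(-1, -9)) = Add(2, 9) = 11)
D = 120 (D = Mul(Mul(6, 5), 4) = Mul(30, 4) = 120)
M = -29 (M = Add(11, -40) = -29)
Mul(-2, Add(-408, Add(Mul(M, Pow(D, -1)), Mul(54, Pow(-85, -1))))) = Mul(-2, Add(-408, Add(Mul(-29, Pow(120, -1)), Mul(54, Pow(-85, -1))))) = Mul(-2, Add(-408, Add(Mul(-29, Rational(1, 120)), Mul(54, Rational(-1, 85))))) = Mul(-2, Add(-408, Add(Rational(-29, 120), Rational(-54, 85)))) = Mul(-2, Add(-408, Rational(-1789, 2040))) = Mul(-2, Rational(-834109, 2040)) = Rational(834109, 1020)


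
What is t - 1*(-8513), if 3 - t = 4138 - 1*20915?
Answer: 25293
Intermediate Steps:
t = 16780 (t = 3 - (4138 - 1*20915) = 3 - (4138 - 20915) = 3 - 1*(-16777) = 3 + 16777 = 16780)
t - 1*(-8513) = 16780 - 1*(-8513) = 16780 + 8513 = 25293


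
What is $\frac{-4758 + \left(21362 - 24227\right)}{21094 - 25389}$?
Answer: $\frac{7623}{4295} \approx 1.7749$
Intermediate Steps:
$\frac{-4758 + \left(21362 - 24227\right)}{21094 - 25389} = \frac{-4758 + \left(21362 - 24227\right)}{-4295} = \left(-4758 - 2865\right) \left(- \frac{1}{4295}\right) = \left(-7623\right) \left(- \frac{1}{4295}\right) = \frac{7623}{4295}$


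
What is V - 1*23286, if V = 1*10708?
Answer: -12578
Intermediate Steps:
V = 10708
V - 1*23286 = 10708 - 1*23286 = 10708 - 23286 = -12578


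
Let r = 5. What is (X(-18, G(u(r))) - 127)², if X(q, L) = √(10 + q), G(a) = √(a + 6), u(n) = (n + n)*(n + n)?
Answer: 16121 - 508*I*√2 ≈ 16121.0 - 718.42*I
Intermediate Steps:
u(n) = 4*n² (u(n) = (2*n)*(2*n) = 4*n²)
G(a) = √(6 + a)
(X(-18, G(u(r))) - 127)² = (√(10 - 18) - 127)² = (√(-8) - 127)² = (2*I*√2 - 127)² = (-127 + 2*I*√2)²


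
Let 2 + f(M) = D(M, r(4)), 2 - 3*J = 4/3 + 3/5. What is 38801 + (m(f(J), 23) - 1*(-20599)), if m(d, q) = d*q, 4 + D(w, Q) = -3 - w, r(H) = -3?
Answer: 2663662/45 ≈ 59193.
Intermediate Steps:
J = 1/45 (J = ⅔ - (4/3 + 3/5)/3 = ⅔ - (4*(⅓) + 3*(⅕))/3 = ⅔ - (4/3 + ⅗)/3 = ⅔ - ⅓*29/15 = ⅔ - 29/45 = 1/45 ≈ 0.022222)
D(w, Q) = -7 - w (D(w, Q) = -4 + (-3 - w) = -7 - w)
f(M) = -9 - M (f(M) = -2 + (-7 - M) = -9 - M)
38801 + (m(f(J), 23) - 1*(-20599)) = 38801 + ((-9 - 1*1/45)*23 - 1*(-20599)) = 38801 + ((-9 - 1/45)*23 + 20599) = 38801 + (-406/45*23 + 20599) = 38801 + (-9338/45 + 20599) = 38801 + 917617/45 = 2663662/45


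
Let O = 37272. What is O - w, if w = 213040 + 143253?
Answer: -319021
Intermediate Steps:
w = 356293
O - w = 37272 - 1*356293 = 37272 - 356293 = -319021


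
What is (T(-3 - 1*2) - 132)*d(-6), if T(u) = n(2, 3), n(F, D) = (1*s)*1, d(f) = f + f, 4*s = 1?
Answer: 1581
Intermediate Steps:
s = ¼ (s = (¼)*1 = ¼ ≈ 0.25000)
d(f) = 2*f
n(F, D) = ¼ (n(F, D) = (1*(¼))*1 = (¼)*1 = ¼)
T(u) = ¼
(T(-3 - 1*2) - 132)*d(-6) = (¼ - 132)*(2*(-6)) = -527/4*(-12) = 1581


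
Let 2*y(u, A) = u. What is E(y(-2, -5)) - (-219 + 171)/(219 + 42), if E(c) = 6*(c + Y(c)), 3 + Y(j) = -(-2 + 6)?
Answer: -4160/87 ≈ -47.816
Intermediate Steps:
y(u, A) = u/2
Y(j) = -7 (Y(j) = -3 - (-2 + 6) = -3 - 1*4 = -3 - 4 = -7)
E(c) = -42 + 6*c (E(c) = 6*(c - 7) = 6*(-7 + c) = -42 + 6*c)
E(y(-2, -5)) - (-219 + 171)/(219 + 42) = (-42 + 6*((½)*(-2))) - (-219 + 171)/(219 + 42) = (-42 + 6*(-1)) - (-48)/261 = (-42 - 6) - (-48)/261 = -48 - 1*(-16/87) = -48 + 16/87 = -4160/87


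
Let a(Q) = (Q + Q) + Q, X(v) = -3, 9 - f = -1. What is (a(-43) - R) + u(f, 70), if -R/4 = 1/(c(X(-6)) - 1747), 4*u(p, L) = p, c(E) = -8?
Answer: -444023/3510 ≈ -126.50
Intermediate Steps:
f = 10 (f = 9 - 1*(-1) = 9 + 1 = 10)
u(p, L) = p/4
a(Q) = 3*Q (a(Q) = 2*Q + Q = 3*Q)
R = 4/1755 (R = -4/(-8 - 1747) = -4/(-1755) = -4*(-1/1755) = 4/1755 ≈ 0.0022792)
(a(-43) - R) + u(f, 70) = (3*(-43) - 1*4/1755) + (¼)*10 = (-129 - 4/1755) + 5/2 = -226399/1755 + 5/2 = -444023/3510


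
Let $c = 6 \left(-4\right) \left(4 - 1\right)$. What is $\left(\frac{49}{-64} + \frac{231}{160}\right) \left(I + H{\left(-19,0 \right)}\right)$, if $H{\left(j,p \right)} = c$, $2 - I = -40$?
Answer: $- \frac{651}{32} \approx -20.344$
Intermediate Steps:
$c = -72$ ($c = \left(-24\right) 3 = -72$)
$I = 42$ ($I = 2 - -40 = 2 + 40 = 42$)
$H{\left(j,p \right)} = -72$
$\left(\frac{49}{-64} + \frac{231}{160}\right) \left(I + H{\left(-19,0 \right)}\right) = \left(\frac{49}{-64} + \frac{231}{160}\right) \left(42 - 72\right) = \left(49 \left(- \frac{1}{64}\right) + 231 \cdot \frac{1}{160}\right) \left(-30\right) = \left(- \frac{49}{64} + \frac{231}{160}\right) \left(-30\right) = \frac{217}{320} \left(-30\right) = - \frac{651}{32}$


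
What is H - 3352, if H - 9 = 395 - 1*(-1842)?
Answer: -1106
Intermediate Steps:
H = 2246 (H = 9 + (395 - 1*(-1842)) = 9 + (395 + 1842) = 9 + 2237 = 2246)
H - 3352 = 2246 - 3352 = -1106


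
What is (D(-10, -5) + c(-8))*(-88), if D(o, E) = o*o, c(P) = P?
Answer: -8096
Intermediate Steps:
D(o, E) = o²
(D(-10, -5) + c(-8))*(-88) = ((-10)² - 8)*(-88) = (100 - 8)*(-88) = 92*(-88) = -8096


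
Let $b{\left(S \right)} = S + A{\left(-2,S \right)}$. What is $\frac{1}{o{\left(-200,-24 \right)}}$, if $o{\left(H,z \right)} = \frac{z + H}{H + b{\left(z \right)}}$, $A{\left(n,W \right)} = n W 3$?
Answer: $\frac{5}{14} \approx 0.35714$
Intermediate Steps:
$A{\left(n,W \right)} = 3 W n$ ($A{\left(n,W \right)} = W n 3 = 3 W n$)
$b{\left(S \right)} = - 5 S$ ($b{\left(S \right)} = S + 3 S \left(-2\right) = S - 6 S = - 5 S$)
$o{\left(H,z \right)} = \frac{H + z}{H - 5 z}$ ($o{\left(H,z \right)} = \frac{z + H}{H - 5 z} = \frac{H + z}{H - 5 z}$)
$\frac{1}{o{\left(-200,-24 \right)}} = \frac{1}{\frac{1}{-200 - -120} \left(-200 - 24\right)} = \frac{1}{\frac{1}{-200 + 120} \left(-224\right)} = \frac{1}{\frac{1}{-80} \left(-224\right)} = \frac{1}{\left(- \frac{1}{80}\right) \left(-224\right)} = \frac{1}{\frac{14}{5}} = \frac{5}{14}$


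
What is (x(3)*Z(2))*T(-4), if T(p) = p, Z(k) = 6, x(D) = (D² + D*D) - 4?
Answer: -336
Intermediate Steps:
x(D) = -4 + 2*D² (x(D) = (D² + D²) - 4 = 2*D² - 4 = -4 + 2*D²)
(x(3)*Z(2))*T(-4) = ((-4 + 2*3²)*6)*(-4) = ((-4 + 2*9)*6)*(-4) = ((-4 + 18)*6)*(-4) = (14*6)*(-4) = 84*(-4) = -336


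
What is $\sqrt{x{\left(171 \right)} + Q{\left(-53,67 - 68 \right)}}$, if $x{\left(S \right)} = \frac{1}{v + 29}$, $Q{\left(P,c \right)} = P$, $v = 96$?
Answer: $\frac{12 i \sqrt{230}}{25} \approx 7.2796 i$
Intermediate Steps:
$x{\left(S \right)} = \frac{1}{125}$ ($x{\left(S \right)} = \frac{1}{96 + 29} = \frac{1}{125}$)
$\sqrt{x{\left(171 \right)} + Q{\left(-53,67 - 68 \right)}} = \sqrt{\frac{1}{125} - 53} = \sqrt{- \frac{6624}{125}} = \frac{12 i \sqrt{230}}{25}$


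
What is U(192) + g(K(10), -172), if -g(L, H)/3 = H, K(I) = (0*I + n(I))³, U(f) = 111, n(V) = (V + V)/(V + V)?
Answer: 627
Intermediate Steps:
n(V) = 1 (n(V) = (2*V)/((2*V)) = (2*V)*(1/(2*V)) = 1)
K(I) = 1 (K(I) = (0*I + 1)³ = (0 + 1)³ = 1³ = 1)
g(L, H) = -3*H
U(192) + g(K(10), -172) = 111 - 3*(-172) = 111 + 516 = 627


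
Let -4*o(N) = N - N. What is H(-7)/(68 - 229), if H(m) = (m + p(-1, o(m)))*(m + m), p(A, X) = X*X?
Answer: -14/23 ≈ -0.60870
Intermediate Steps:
o(N) = 0 (o(N) = -(N - N)/4 = -1/4*0 = 0)
p(A, X) = X**2
H(m) = 2*m**2 (H(m) = (m + 0**2)*(m + m) = (m + 0)*(2*m) = m*(2*m) = 2*m**2)
H(-7)/(68 - 229) = (2*(-7)**2)/(68 - 229) = (2*49)/(-161) = 98*(-1/161) = -14/23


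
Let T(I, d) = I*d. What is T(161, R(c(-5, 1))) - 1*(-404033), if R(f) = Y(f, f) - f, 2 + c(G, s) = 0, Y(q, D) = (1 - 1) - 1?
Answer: 404194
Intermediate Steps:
Y(q, D) = -1 (Y(q, D) = 0 - 1 = -1)
c(G, s) = -2 (c(G, s) = -2 + 0 = -2)
R(f) = -1 - f
T(161, R(c(-5, 1))) - 1*(-404033) = 161*(-1 - 1*(-2)) - 1*(-404033) = 161*(-1 + 2) + 404033 = 161*1 + 404033 = 161 + 404033 = 404194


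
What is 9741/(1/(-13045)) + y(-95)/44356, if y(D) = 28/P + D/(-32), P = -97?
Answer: -17495312900648961/137681024 ≈ -1.2707e+8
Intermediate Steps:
y(D) = -28/97 - D/32 (y(D) = 28/(-97) + D/(-32) = 28*(-1/97) + D*(-1/32) = -28/97 - D/32)
9741/(1/(-13045)) + y(-95)/44356 = 9741/(1/(-13045)) + (-28/97 - 1/32*(-95))/44356 = 9741/(-1/13045) + (-28/97 + 95/32)*(1/44356) = 9741*(-13045) + (8319/3104)*(1/44356) = -127071345 + 8319/137681024 = -17495312900648961/137681024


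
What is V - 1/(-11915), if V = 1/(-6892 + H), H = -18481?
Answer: 13458/302319295 ≈ 4.4516e-5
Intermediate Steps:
V = -1/25373 (V = 1/(-6892 - 18481) = 1/(-25373) = -1/25373 ≈ -3.9412e-5)
V - 1/(-11915) = -1/25373 - 1/(-11915) = -1/25373 - 1*(-1/11915) = -1/25373 + 1/11915 = 13458/302319295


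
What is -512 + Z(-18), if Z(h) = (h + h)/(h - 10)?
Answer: -3575/7 ≈ -510.71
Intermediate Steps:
Z(h) = 2*h/(-10 + h) (Z(h) = (2*h)/(-10 + h) = 2*h/(-10 + h))
-512 + Z(-18) = -512 + 2*(-18)/(-10 - 18) = -512 + 2*(-18)/(-28) = -512 + 2*(-18)*(-1/28) = -512 + 9/7 = -3575/7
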